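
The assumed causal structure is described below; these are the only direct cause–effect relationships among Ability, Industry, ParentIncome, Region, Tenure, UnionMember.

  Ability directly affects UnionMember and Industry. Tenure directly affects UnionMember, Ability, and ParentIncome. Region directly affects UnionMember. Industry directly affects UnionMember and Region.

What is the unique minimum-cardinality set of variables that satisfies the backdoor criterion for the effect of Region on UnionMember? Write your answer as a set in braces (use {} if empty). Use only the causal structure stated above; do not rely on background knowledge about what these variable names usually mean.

Variables eligible for adjustment (non-descendants of Region, excluding Region and UnionMember): {Ability, Industry, ParentIncome, Tenure}.
Backdoor paths from Region to UnionMember:
  P1: Region <- Industry <- Ability <- Tenure -> UnionMember
  P2: Region <- Industry <- Ability -> UnionMember
  P3: Region <- Industry -> UnionMember
The empty set is not sufficient: P1 (Region <- Industry <- Ability <- Tenure -> UnionMember) has no collider blocking it and no conditioned non-collider, so it is open.
Try {Industry}:
  P1: blocked at chain node Industry ∈ conditioning set.
  P2: blocked at chain node Industry ∈ conditioning set.
  P3: blocked at fork node Industry ∈ conditioning set.
{Industry} contains no descendant of Region and blocks every backdoor path.
No other singleton works — e.g. {Tenure} leaves P2 open — so {Industry} is the unique smallest valid adjustment set.

{Industry}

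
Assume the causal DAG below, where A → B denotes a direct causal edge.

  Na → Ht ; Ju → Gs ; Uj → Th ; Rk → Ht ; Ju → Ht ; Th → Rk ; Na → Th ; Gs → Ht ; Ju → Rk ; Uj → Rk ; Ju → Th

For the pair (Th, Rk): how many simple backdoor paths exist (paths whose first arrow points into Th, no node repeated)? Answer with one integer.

A backdoor path from Th to Rk is any simple undirected path whose first edge points into Th (i.e. leaves Th via a parent).
Parents of Th: {Ju, Na, Uj}.
Enumerating:
  P1: Th <- Ju -> Gs -> Ht <- Rk
  P2: Th <- Ju -> Rk
  P3: Th <- Ju -> Ht <- Rk
  P4: Th <- Na -> Ht <- Ju -> Rk
  P5: Th <- Na -> Ht <- Gs <- Ju -> Rk
  P6: Th <- Na -> Ht <- Rk
  P7: Th <- Uj -> Rk
That exhausts the simple backdoor paths. Count: 7.

7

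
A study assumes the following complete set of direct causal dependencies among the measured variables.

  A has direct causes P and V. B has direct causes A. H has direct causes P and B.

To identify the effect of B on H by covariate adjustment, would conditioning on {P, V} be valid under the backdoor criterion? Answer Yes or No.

Backdoor paths from B to H (paths whose first edge points into B):
  P1: B <- A <- P -> H
Condition 1 (no descendant of B in the set): holds — descendants of B are {H}; none are in {P, V}.
Condition 2 (every backdoor path blocked by {P, V}):
  P1: blocked at fork node P ∈ conditioning set.
{P, V} satisfies the backdoor criterion.

Yes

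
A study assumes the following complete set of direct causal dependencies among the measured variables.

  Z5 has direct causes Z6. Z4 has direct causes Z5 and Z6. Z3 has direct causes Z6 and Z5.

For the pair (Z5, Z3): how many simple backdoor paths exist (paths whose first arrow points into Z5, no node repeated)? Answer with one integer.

A backdoor path from Z5 to Z3 is any simple undirected path whose first edge points into Z5 (i.e. leaves Z5 via a parent).
Parents of Z5: {Z6}.
Enumerating:
  P1: Z5 <- Z6 -> Z3
That exhausts the simple backdoor paths. Count: 1.

1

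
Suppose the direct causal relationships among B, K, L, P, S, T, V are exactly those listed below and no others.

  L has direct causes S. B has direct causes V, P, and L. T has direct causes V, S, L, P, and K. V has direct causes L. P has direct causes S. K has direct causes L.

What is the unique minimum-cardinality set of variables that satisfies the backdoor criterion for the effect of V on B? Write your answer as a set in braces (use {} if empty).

{L}

Variables eligible for adjustment (non-descendants of V, excluding V and B): {K, L, P, S}.
Backdoor paths from V to B:
  P1: V <- L <- S -> P -> B
  P2: V <- L <- S -> T <- P -> B
  P3: V <- L -> K -> T <- S -> P -> B
  P4: V <- L -> K -> T <- P -> B
  P5: V <- L -> B
  P6: V <- L -> T <- S -> P -> B
  P7: V <- L -> T <- P -> B
The empty set is not sufficient: P1 (V <- L <- S -> P -> B) has no collider blocking it and no conditioned non-collider, so it is open.
Try {L}:
  P1: blocked at chain node L ∈ conditioning set.
  P2: blocked at chain node L ∈ conditioning set.
  P3: blocked at fork node L ∈ conditioning set.
  P4: blocked at fork node L ∈ conditioning set.
  P5: blocked at fork node L ∈ conditioning set.
  P6: blocked at fork node L ∈ conditioning set.
  P7: blocked at fork node L ∈ conditioning set.
{L} contains no descendant of V and blocks every backdoor path.
No other singleton works — e.g. {S} leaves P5 open — so {L} is the unique smallest valid adjustment set.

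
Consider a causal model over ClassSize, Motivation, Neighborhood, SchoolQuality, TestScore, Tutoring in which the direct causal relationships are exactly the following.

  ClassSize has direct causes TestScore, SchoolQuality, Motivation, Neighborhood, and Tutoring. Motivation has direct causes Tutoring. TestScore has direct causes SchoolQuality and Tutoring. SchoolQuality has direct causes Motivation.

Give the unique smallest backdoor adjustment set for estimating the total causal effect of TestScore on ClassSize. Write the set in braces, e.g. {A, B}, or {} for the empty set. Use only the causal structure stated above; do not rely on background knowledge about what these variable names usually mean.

{SchoolQuality, Tutoring}

Variables eligible for adjustment (non-descendants of TestScore, excluding TestScore and ClassSize): {Motivation, Neighborhood, SchoolQuality, Tutoring}.
Backdoor paths from TestScore to ClassSize:
  P1: TestScore <- Tutoring -> Motivation -> SchoolQuality -> ClassSize
  P2: TestScore <- Tutoring -> Motivation -> ClassSize
  P3: TestScore <- Tutoring -> ClassSize
  P4: TestScore <- SchoolQuality <- Motivation <- Tutoring -> ClassSize
  P5: TestScore <- SchoolQuality <- Motivation -> ClassSize
  P6: TestScore <- SchoolQuality -> ClassSize
The empty set is not sufficient: P1 (TestScore <- Tutoring -> Motivation -> SchoolQuality -> ClassSize) has no collider blocking it and no conditioned non-collider, so it is open.
Try {SchoolQuality, Tutoring}:
  P1: blocked at fork node Tutoring ∈ conditioning set.
  P2: blocked at fork node Tutoring ∈ conditioning set.
  P3: blocked at fork node Tutoring ∈ conditioning set.
  P4: blocked at chain node SchoolQuality ∈ conditioning set.
  P5: blocked at chain node SchoolQuality ∈ conditioning set.
  P6: blocked at fork node SchoolQuality ∈ conditioning set.
{SchoolQuality, Tutoring} contains no descendant of TestScore and blocks every backdoor path.
Every element of {SchoolQuality, Tutoring} is needed (dropping SchoolQuality leaves P5 open; dropping Tutoring leaves P2 open), so no proper subset is valid.
Among all size-2 subsets of the eligible variables, only {SchoolQuality, Tutoring} blocks every backdoor path, so it is the unique smallest valid adjustment set.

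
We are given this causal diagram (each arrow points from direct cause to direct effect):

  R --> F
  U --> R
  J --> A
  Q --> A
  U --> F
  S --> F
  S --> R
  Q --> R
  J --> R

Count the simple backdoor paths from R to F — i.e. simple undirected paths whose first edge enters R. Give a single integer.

A backdoor path from R to F is any simple undirected path whose first edge points into R (i.e. leaves R via a parent).
Parents of R: {J, Q, S, U}.
Enumerating:
  P1: R <- U -> F
  P2: R <- S -> F
That exhausts the simple backdoor paths. Count: 2.

2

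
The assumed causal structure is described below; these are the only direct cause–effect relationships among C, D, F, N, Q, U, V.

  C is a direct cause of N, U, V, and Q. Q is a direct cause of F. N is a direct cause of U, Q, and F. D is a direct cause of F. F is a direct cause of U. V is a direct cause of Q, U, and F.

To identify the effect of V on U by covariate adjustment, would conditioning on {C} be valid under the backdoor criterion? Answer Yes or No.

Yes

Backdoor paths from V to U (paths whose first edge points into V):
  P1: V <- C -> N -> Q -> F -> U
  P2: V <- C -> N -> F -> U
  P3: V <- C -> N -> U
  P4: V <- C -> Q <- N -> F -> U
  P5: V <- C -> Q <- N -> U
  P6: V <- C -> Q -> F <- N -> U
  P7: V <- C -> Q -> F -> U
  P8: V <- C -> U
Condition 1 (no descendant of V in the set): holds — descendants of V are {F, Q, U}; none are in {C}.
Condition 2 (every backdoor path blocked by {C}):
  P1: blocked at fork node C ∈ conditioning set.
  P2: blocked at fork node C ∈ conditioning set.
  P3: blocked at fork node C ∈ conditioning set.
  P4: blocked at fork node C ∈ conditioning set.
  P5: blocked at fork node C ∈ conditioning set.
  P6: blocked at fork node C ∈ conditioning set.
  P7: blocked at fork node C ∈ conditioning set.
  P8: blocked at fork node C ∈ conditioning set.
{C} satisfies the backdoor criterion.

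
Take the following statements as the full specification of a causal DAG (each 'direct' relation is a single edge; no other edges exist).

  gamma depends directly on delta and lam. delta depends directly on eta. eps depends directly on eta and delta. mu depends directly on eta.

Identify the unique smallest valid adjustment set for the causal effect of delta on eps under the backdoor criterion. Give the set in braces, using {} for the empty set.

{eta}

Variables eligible for adjustment (non-descendants of delta, excluding delta and eps): {eta, lam, mu}.
Backdoor paths from delta to eps:
  P1: delta <- eta -> eps
The empty set is not sufficient: P1 (delta <- eta -> eps) has no collider blocking it and no conditioned non-collider, so it is open.
Try {eta}:
  P1: blocked at fork node eta ∈ conditioning set.
{eta} contains no descendant of delta and blocks every backdoor path.
No other singleton works — e.g. {lam} leaves P1 open — so {eta} is the unique smallest valid adjustment set.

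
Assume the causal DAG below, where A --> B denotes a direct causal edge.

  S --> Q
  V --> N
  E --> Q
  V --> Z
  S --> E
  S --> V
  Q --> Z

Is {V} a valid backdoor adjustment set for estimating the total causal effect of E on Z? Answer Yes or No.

No

Backdoor paths from E to Z (paths whose first edge points into E):
  P1: E <- S -> V -> Z
  P2: E <- S -> Q -> Z
Condition 1 (no descendant of E in the set): holds — descendants of E are {Q, Z}; none are in {V}.
Condition 2 (every backdoor path blocked by {V}):
  P1: blocked at chain node V ∈ conditioning set.
  P2: open — no interior node is in the conditioning set.
{V} does not satisfy the backdoor criterion.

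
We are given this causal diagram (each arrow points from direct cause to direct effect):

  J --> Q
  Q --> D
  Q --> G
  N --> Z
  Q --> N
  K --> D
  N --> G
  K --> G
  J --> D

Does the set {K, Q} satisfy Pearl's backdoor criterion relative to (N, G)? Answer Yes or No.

Yes

Backdoor paths from N to G (paths whose first edge points into N):
  P1: N <- Q <- J -> D <- K -> G
  P2: N <- Q -> D <- K -> G
  P3: N <- Q -> G
Condition 1 (no descendant of N in the set): holds — descendants of N are {G, Z}; none are in {K, Q}.
Condition 2 (every backdoor path blocked by {K, Q}):
  P1: blocked at chain node Q ∈ conditioning set.
  P2: blocked at fork node Q ∈ conditioning set.
  P3: blocked at fork node Q ∈ conditioning set.
{K, Q} satisfies the backdoor criterion.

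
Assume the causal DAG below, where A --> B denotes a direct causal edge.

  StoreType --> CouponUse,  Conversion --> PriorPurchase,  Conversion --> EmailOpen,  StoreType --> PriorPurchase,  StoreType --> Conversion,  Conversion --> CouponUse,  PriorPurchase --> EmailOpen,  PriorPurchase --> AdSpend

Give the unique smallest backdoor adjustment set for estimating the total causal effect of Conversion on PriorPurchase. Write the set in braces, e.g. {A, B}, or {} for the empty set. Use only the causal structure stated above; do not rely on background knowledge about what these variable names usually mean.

{StoreType}

Variables eligible for adjustment (non-descendants of Conversion, excluding Conversion and PriorPurchase): {StoreType}.
Backdoor paths from Conversion to PriorPurchase:
  P1: Conversion <- StoreType -> PriorPurchase
The empty set is not sufficient: P1 (Conversion <- StoreType -> PriorPurchase) has no collider blocking it and no conditioned non-collider, so it is open.
Try {StoreType}:
  P1: blocked at fork node StoreType ∈ conditioning set.
{StoreType} contains no descendant of Conversion and blocks every backdoor path.
{StoreType} is the unique smallest valid adjustment set.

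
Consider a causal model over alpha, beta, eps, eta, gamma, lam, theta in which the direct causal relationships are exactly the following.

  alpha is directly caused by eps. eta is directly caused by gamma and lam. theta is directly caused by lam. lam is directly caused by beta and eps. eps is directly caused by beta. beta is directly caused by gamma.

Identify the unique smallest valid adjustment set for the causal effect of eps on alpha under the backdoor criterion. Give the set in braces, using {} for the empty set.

{}

Variables eligible for adjustment (non-descendants of eps, excluding eps and alpha): {beta, gamma}.
Backdoor paths from eps to alpha:
  (none)
With no backdoor paths the empty set already satisfies the criterion, and it is trivially minimal.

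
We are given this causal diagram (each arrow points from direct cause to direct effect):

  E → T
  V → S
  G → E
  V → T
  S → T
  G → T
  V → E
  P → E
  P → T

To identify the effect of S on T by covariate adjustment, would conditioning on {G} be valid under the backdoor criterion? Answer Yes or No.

Backdoor paths from S to T (paths whose first edge points into S):
  P1: S <- V -> E <- G -> T
  P2: S <- V -> E <- P -> T
  P3: S <- V -> E -> T
  P4: S <- V -> T
Condition 1 (no descendant of S in the set): holds — descendants of S are {T}; none are in {G}.
Condition 2 (every backdoor path blocked by {G}):
  P1: blocked at collider E (neither it nor any descendant is in the conditioning set).
  P2: blocked at collider E (neither it nor any descendant is in the conditioning set).
  P3: open — no interior node is in the conditioning set.
  P4: open — no interior node is in the conditioning set.
{G} does not satisfy the backdoor criterion.

No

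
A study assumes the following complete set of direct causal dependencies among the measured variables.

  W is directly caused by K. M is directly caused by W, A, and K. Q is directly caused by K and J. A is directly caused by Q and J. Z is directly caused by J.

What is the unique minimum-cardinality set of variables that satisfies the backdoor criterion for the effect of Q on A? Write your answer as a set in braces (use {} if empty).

Variables eligible for adjustment (non-descendants of Q, excluding Q and A): {J, K, W, Z}.
Backdoor paths from Q to A:
  P1: Q <- J -> A
  P2: Q <- K -> W -> M <- A
  P3: Q <- K -> M <- A
The empty set is not sufficient: P1 (Q <- J -> A) has no collider blocking it and no conditioned non-collider, so it is open.
Try {J}:
  P1: blocked at fork node J ∈ conditioning set.
  P2: blocked at collider M (neither it nor any descendant is in the conditioning set).
  P3: blocked at collider M (neither it nor any descendant is in the conditioning set).
{J} contains no descendant of Q and blocks every backdoor path.
No other singleton works — e.g. {K} leaves P1 open — so {J} is the unique smallest valid adjustment set.

{J}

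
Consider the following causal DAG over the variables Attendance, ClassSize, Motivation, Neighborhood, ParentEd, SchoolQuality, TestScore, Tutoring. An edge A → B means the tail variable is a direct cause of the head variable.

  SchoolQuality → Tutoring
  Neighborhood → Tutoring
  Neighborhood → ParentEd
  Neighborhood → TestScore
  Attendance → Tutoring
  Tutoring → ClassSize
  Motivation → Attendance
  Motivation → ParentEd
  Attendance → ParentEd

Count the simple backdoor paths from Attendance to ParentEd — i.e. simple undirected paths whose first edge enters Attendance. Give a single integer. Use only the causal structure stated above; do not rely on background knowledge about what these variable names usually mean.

1

A backdoor path from Attendance to ParentEd is any simple undirected path whose first edge points into Attendance (i.e. leaves Attendance via a parent).
Parents of Attendance: {Motivation}.
Enumerating:
  P1: Attendance <- Motivation -> ParentEd
That exhausts the simple backdoor paths. Count: 1.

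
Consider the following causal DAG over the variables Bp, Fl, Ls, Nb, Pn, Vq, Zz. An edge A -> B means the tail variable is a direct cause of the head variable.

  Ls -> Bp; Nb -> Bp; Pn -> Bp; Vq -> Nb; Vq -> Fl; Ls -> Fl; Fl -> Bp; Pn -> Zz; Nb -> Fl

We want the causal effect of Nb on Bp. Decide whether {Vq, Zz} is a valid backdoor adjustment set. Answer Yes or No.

Backdoor paths from Nb to Bp (paths whose first edge points into Nb):
  P1: Nb <- Vq -> Fl <- Ls -> Bp
  P2: Nb <- Vq -> Fl -> Bp
Condition 1 (no descendant of Nb in the set): holds — descendants of Nb are {Bp, Fl}; none are in {Vq, Zz}.
Condition 2 (every backdoor path blocked by {Vq, Zz}):
  P1: blocked at fork node Vq ∈ conditioning set.
  P2: blocked at fork node Vq ∈ conditioning set.
{Vq, Zz} satisfies the backdoor criterion.

Yes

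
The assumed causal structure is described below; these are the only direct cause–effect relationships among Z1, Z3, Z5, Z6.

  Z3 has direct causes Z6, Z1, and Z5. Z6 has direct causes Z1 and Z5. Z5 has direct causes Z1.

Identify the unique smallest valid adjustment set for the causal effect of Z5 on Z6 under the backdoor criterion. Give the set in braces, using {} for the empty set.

Variables eligible for adjustment (non-descendants of Z5, excluding Z5 and Z6): {Z1}.
Backdoor paths from Z5 to Z6:
  P1: Z5 <- Z1 -> Z6
  P2: Z5 <- Z1 -> Z3 <- Z6
The empty set is not sufficient: P1 (Z5 <- Z1 -> Z6) has no collider blocking it and no conditioned non-collider, so it is open.
Try {Z1}:
  P1: blocked at fork node Z1 ∈ conditioning set.
  P2: blocked at fork node Z1 ∈ conditioning set.
{Z1} contains no descendant of Z5 and blocks every backdoor path.
{Z1} is the unique smallest valid adjustment set.

{Z1}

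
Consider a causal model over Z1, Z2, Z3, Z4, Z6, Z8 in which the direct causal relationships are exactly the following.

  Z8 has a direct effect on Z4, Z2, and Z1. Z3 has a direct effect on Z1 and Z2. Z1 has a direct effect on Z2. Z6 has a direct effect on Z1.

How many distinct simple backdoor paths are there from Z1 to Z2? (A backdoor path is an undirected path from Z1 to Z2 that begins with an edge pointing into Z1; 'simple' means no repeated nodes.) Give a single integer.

2

A backdoor path from Z1 to Z2 is any simple undirected path whose first edge points into Z1 (i.e. leaves Z1 via a parent).
Parents of Z1: {Z3, Z6, Z8}.
Enumerating:
  P1: Z1 <- Z8 -> Z2
  P2: Z1 <- Z3 -> Z2
That exhausts the simple backdoor paths. Count: 2.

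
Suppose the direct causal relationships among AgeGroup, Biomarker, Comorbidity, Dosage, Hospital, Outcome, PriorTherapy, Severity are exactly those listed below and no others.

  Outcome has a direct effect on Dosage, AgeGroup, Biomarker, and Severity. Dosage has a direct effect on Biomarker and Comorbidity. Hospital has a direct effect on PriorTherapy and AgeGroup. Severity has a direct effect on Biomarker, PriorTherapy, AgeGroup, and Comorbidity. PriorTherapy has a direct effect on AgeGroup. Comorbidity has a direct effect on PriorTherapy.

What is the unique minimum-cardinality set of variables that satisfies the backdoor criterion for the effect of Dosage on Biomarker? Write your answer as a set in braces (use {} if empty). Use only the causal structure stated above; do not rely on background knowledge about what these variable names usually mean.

Variables eligible for adjustment (non-descendants of Dosage, excluding Dosage and Biomarker): {Hospital, Outcome, Severity}.
Backdoor paths from Dosage to Biomarker:
  P1: Dosage <- Outcome -> Severity -> Biomarker
  P2: Dosage <- Outcome -> AgeGroup <- Severity -> Biomarker
  P3: Dosage <- Outcome -> AgeGroup <- Hospital -> PriorTherapy <- Severity -> Biomarker
  P4: Dosage <- Outcome -> AgeGroup <- Hospital -> PriorTherapy <- Comorbidity <- Severity -> Biomarker
  P5: Dosage <- Outcome -> AgeGroup <- PriorTherapy <- Severity -> Biomarker
  P6: Dosage <- Outcome -> AgeGroup <- PriorTherapy <- Comorbidity <- Severity -> Biomarker
  P7: Dosage <- Outcome -> Biomarker
The empty set is not sufficient: P1 (Dosage <- Outcome -> Severity -> Biomarker) has no collider blocking it and no conditioned non-collider, so it is open.
Try {Outcome}:
  P1: blocked at fork node Outcome ∈ conditioning set.
  P2: blocked at fork node Outcome ∈ conditioning set.
  P3: blocked at fork node Outcome ∈ conditioning set.
  P4: blocked at fork node Outcome ∈ conditioning set.
  P5: blocked at fork node Outcome ∈ conditioning set.
  P6: blocked at fork node Outcome ∈ conditioning set.
  P7: blocked at fork node Outcome ∈ conditioning set.
{Outcome} contains no descendant of Dosage and blocks every backdoor path.
No other singleton works — e.g. {Severity} leaves P7 open — so {Outcome} is the unique smallest valid adjustment set.

{Outcome}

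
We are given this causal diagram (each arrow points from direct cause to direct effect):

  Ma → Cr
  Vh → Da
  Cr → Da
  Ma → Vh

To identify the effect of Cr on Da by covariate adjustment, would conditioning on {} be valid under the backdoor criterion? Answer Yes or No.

No

Backdoor paths from Cr to Da (paths whose first edge points into Cr):
  P1: Cr <- Ma -> Vh -> Da
Condition 1 (no descendant of Cr in the set): holds — descendants of Cr are {Da}; none are in {}.
Condition 2 (every backdoor path blocked by {}):
  P1: open — no interior node is in the conditioning set.
{} does not satisfy the backdoor criterion.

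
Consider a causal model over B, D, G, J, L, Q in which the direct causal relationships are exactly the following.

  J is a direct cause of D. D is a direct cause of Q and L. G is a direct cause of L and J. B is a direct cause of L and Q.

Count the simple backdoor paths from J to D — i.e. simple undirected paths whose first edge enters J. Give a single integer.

2

A backdoor path from J to D is any simple undirected path whose first edge points into J (i.e. leaves J via a parent).
Parents of J: {G}.
Enumerating:
  P1: J <- G -> L <- B -> Q <- D
  P2: J <- G -> L <- D
That exhausts the simple backdoor paths. Count: 2.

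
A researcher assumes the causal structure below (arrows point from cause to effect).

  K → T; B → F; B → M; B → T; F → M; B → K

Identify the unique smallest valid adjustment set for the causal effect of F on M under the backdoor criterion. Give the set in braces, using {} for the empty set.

{B}

Variables eligible for adjustment (non-descendants of F, excluding F and M): {B, K, T}.
Backdoor paths from F to M:
  P1: F <- B -> M
The empty set is not sufficient: P1 (F <- B -> M) has no collider blocking it and no conditioned non-collider, so it is open.
Try {B}:
  P1: blocked at fork node B ∈ conditioning set.
{B} contains no descendant of F and blocks every backdoor path.
No other singleton works — e.g. {K} leaves P1 open — so {B} is the unique smallest valid adjustment set.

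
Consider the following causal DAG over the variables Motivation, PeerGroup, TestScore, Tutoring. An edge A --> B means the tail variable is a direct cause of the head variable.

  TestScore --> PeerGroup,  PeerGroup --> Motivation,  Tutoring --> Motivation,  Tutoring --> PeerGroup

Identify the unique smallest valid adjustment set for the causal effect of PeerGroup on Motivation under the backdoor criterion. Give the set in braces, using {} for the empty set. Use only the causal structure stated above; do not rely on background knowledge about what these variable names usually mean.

Variables eligible for adjustment (non-descendants of PeerGroup, excluding PeerGroup and Motivation): {TestScore, Tutoring}.
Backdoor paths from PeerGroup to Motivation:
  P1: PeerGroup <- Tutoring -> Motivation
The empty set is not sufficient: P1 (PeerGroup <- Tutoring -> Motivation) has no collider blocking it and no conditioned non-collider, so it is open.
Try {Tutoring}:
  P1: blocked at fork node Tutoring ∈ conditioning set.
{Tutoring} contains no descendant of PeerGroup and blocks every backdoor path.
No other singleton works — e.g. {TestScore} leaves P1 open — so {Tutoring} is the unique smallest valid adjustment set.

{Tutoring}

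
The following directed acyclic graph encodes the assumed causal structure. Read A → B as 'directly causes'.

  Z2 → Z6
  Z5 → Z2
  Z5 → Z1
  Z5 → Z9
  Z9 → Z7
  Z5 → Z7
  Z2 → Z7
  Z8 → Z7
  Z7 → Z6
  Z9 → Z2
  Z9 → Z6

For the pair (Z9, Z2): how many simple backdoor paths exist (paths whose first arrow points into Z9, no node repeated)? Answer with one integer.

3

A backdoor path from Z9 to Z2 is any simple undirected path whose first edge points into Z9 (i.e. leaves Z9 via a parent).
Parents of Z9: {Z5}.
Enumerating:
  P1: Z9 <- Z5 -> Z2
  P2: Z9 <- Z5 -> Z7 <- Z2
  P3: Z9 <- Z5 -> Z7 -> Z6 <- Z2
That exhausts the simple backdoor paths. Count: 3.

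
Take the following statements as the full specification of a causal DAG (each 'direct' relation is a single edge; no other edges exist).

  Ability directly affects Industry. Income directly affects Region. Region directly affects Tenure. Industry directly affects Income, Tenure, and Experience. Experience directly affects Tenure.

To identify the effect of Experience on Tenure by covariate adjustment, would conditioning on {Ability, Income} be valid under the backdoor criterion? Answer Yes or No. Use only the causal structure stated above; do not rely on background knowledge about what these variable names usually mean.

Backdoor paths from Experience to Tenure (paths whose first edge points into Experience):
  P1: Experience <- Industry -> Income -> Region -> Tenure
  P2: Experience <- Industry -> Tenure
Condition 1 (no descendant of Experience in the set): holds — descendants of Experience are {Tenure}; none are in {Ability, Income}.
Condition 2 (every backdoor path blocked by {Ability, Income}):
  P1: blocked at chain node Income ∈ conditioning set.
  P2: open — no interior node is in the conditioning set.
{Ability, Income} does not satisfy the backdoor criterion.

No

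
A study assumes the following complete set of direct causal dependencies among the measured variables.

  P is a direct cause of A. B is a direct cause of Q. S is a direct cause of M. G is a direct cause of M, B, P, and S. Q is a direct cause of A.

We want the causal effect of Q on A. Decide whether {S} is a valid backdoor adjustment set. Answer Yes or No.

No

Backdoor paths from Q to A (paths whose first edge points into Q):
  P1: Q <- B <- G -> P -> A
Condition 1 (no descendant of Q in the set): holds — descendants of Q are {A}; none are in {S}.
Condition 2 (every backdoor path blocked by {S}):
  P1: open — no interior node is in the conditioning set.
{S} does not satisfy the backdoor criterion.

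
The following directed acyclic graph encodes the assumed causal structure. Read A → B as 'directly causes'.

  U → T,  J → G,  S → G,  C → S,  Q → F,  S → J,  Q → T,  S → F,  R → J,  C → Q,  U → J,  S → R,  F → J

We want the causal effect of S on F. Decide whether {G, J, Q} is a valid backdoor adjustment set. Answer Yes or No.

No

Backdoor paths from S to F (paths whose first edge points into S):
  P1: S <- C -> Q -> F
  P2: S <- C -> Q -> T <- U -> J <- F
Condition 1 (no descendant of S in the set): FAILS — G and J are descendants of S.
Condition 2 (every backdoor path blocked by {G, J, Q}):
  P1: blocked at chain node Q ∈ conditioning set.
  P2: blocked at chain node Q ∈ conditioning set.
{G, J, Q} does not satisfy the backdoor criterion.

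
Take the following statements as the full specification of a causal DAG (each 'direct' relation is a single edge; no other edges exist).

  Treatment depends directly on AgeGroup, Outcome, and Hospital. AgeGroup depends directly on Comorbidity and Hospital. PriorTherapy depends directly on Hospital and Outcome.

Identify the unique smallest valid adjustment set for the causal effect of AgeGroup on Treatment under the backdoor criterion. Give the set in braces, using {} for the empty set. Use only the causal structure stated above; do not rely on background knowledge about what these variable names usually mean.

{Hospital}

Variables eligible for adjustment (non-descendants of AgeGroup, excluding AgeGroup and Treatment): {Comorbidity, Hospital, Outcome, PriorTherapy}.
Backdoor paths from AgeGroup to Treatment:
  P1: AgeGroup <- Hospital -> Treatment
  P2: AgeGroup <- Hospital -> PriorTherapy <- Outcome -> Treatment
The empty set is not sufficient: P1 (AgeGroup <- Hospital -> Treatment) has no collider blocking it and no conditioned non-collider, so it is open.
Try {Hospital}:
  P1: blocked at fork node Hospital ∈ conditioning set.
  P2: blocked at fork node Hospital ∈ conditioning set.
{Hospital} contains no descendant of AgeGroup and blocks every backdoor path.
No other singleton works — e.g. {Comorbidity} leaves P1 open — so {Hospital} is the unique smallest valid adjustment set.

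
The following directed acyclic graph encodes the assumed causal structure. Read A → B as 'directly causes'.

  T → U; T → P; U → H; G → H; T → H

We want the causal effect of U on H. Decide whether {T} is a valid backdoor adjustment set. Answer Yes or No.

Backdoor paths from U to H (paths whose first edge points into U):
  P1: U <- T -> H
Condition 1 (no descendant of U in the set): holds — descendants of U are {H}; none are in {T}.
Condition 2 (every backdoor path blocked by {T}):
  P1: blocked at fork node T ∈ conditioning set.
{T} satisfies the backdoor criterion.

Yes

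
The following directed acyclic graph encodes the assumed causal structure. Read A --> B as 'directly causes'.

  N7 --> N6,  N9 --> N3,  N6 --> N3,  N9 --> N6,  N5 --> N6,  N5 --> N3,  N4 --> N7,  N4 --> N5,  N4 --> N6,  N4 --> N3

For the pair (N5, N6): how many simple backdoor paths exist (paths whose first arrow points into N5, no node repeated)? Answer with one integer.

4

A backdoor path from N5 to N6 is any simple undirected path whose first edge points into N5 (i.e. leaves N5 via a parent).
Parents of N5: {N4}.
Enumerating:
  P1: N5 <- N4 -> N7 -> N6
  P2: N5 <- N4 -> N6
  P3: N5 <- N4 -> N3 <- N9 -> N6
  P4: N5 <- N4 -> N3 <- N6
That exhausts the simple backdoor paths. Count: 4.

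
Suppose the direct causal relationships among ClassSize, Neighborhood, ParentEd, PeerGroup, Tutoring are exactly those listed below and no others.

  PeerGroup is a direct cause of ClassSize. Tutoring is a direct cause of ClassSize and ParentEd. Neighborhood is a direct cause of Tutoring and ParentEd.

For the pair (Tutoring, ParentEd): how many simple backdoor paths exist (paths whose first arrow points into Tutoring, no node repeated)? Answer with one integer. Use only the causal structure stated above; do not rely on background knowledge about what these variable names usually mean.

1

A backdoor path from Tutoring to ParentEd is any simple undirected path whose first edge points into Tutoring (i.e. leaves Tutoring via a parent).
Parents of Tutoring: {Neighborhood}.
Enumerating:
  P1: Tutoring <- Neighborhood -> ParentEd
That exhausts the simple backdoor paths. Count: 1.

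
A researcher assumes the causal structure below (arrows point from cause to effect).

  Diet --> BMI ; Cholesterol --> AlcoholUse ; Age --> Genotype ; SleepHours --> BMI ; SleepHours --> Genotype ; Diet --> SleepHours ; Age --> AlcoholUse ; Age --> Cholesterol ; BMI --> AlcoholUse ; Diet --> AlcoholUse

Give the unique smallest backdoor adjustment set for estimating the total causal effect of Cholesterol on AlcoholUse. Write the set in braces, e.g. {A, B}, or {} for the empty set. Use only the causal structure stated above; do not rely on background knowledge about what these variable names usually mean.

{Age}

Variables eligible for adjustment (non-descendants of Cholesterol, excluding Cholesterol and AlcoholUse): {Age, BMI, Diet, Genotype, SleepHours}.
Backdoor paths from Cholesterol to AlcoholUse:
  P1: Cholesterol <- Age -> AlcoholUse
  P2: Cholesterol <- Age -> Genotype <- SleepHours <- Diet -> BMI -> AlcoholUse
  P3: Cholesterol <- Age -> Genotype <- SleepHours <- Diet -> AlcoholUse
  P4: Cholesterol <- Age -> Genotype <- SleepHours -> BMI <- Diet -> AlcoholUse
  P5: Cholesterol <- Age -> Genotype <- SleepHours -> BMI -> AlcoholUse
The empty set is not sufficient: P1 (Cholesterol <- Age -> AlcoholUse) has no collider blocking it and no conditioned non-collider, so it is open.
Try {Age}:
  P1: blocked at fork node Age ∈ conditioning set.
  P2: blocked at fork node Age ∈ conditioning set.
  P3: blocked at fork node Age ∈ conditioning set.
  P4: blocked at fork node Age ∈ conditioning set.
  P5: blocked at fork node Age ∈ conditioning set.
{Age} contains no descendant of Cholesterol and blocks every backdoor path.
No other singleton works — e.g. {Diet} leaves P1 open — so {Age} is the unique smallest valid adjustment set.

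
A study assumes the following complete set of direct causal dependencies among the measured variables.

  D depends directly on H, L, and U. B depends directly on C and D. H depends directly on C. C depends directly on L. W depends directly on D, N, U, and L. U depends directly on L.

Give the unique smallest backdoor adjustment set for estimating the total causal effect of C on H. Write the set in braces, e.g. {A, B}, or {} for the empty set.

{}

Variables eligible for adjustment (non-descendants of C, excluding C and H): {L, N, U}.
Backdoor paths from C to H:
  P1: C <- L -> U -> D <- H
  P2: C <- L -> U -> W <- D <- H
  P3: C <- L -> D <- H
  P4: C <- L -> W <- U -> D <- H
  P5: C <- L -> W <- D <- H
Each backdoor path contains an unconditioned collider, so every path is already blocked with the empty conditioning set:
  P1: blocked at collider D (neither it nor any descendant is in the conditioning set).
  P2: blocked at collider W (neither it nor any descendant is in the conditioning set).
  P3: blocked at collider D (neither it nor any descendant is in the conditioning set).
  P4: blocked at collider W (neither it nor any descendant is in the conditioning set).
  P5: blocked at collider W (neither it nor any descendant is in the conditioning set).
The empty set is therefore the unique smallest valid set.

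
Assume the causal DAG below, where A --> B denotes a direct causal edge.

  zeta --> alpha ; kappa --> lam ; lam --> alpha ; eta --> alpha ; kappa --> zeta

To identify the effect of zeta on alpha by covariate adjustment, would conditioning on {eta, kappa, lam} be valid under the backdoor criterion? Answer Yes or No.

Backdoor paths from zeta to alpha (paths whose first edge points into zeta):
  P1: zeta <- kappa -> lam -> alpha
Condition 1 (no descendant of zeta in the set): holds — descendants of zeta are {alpha}; none are in {eta, kappa, lam}.
Condition 2 (every backdoor path blocked by {eta, kappa, lam}):
  P1: blocked at fork node kappa ∈ conditioning set.
{eta, kappa, lam} satisfies the backdoor criterion.

Yes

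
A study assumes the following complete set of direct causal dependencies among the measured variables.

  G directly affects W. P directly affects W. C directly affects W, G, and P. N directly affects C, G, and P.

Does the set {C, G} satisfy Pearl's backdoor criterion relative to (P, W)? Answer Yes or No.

Backdoor paths from P to W (paths whose first edge points into P):
  P1: P <- N -> C -> G -> W
  P2: P <- N -> C -> W
  P3: P <- N -> G <- C -> W
  P4: P <- N -> G -> W
  P5: P <- C <- N -> G -> W
  P6: P <- C -> G -> W
  P7: P <- C -> W
Condition 1 (no descendant of P in the set): holds — descendants of P are {W}; none are in {C, G}.
Condition 2 (every backdoor path blocked by {C, G}):
  P1: blocked at chain node C ∈ conditioning set.
  P2: blocked at chain node C ∈ conditioning set.
  P3: blocked at fork node C ∈ conditioning set.
  P4: blocked at chain node G ∈ conditioning set.
  P5: blocked at chain node C ∈ conditioning set.
  P6: blocked at fork node C ∈ conditioning set.
  P7: blocked at fork node C ∈ conditioning set.
{C, G} satisfies the backdoor criterion.

Yes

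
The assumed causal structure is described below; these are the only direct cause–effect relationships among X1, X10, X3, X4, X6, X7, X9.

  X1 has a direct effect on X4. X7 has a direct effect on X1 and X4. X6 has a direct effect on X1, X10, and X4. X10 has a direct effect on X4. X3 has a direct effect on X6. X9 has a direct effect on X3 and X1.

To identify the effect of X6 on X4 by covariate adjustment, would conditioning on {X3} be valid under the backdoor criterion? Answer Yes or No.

Backdoor paths from X6 to X4 (paths whose first edge points into X6):
  P1: X6 <- X3 <- X9 -> X1 <- X7 -> X4
  P2: X6 <- X3 <- X9 -> X1 -> X4
Condition 1 (no descendant of X6 in the set): holds — descendants of X6 are {X1, X10, X4}; none are in {X3}.
Condition 2 (every backdoor path blocked by {X3}):
  P1: blocked at chain node X3 ∈ conditioning set.
  P2: blocked at chain node X3 ∈ conditioning set.
{X3} satisfies the backdoor criterion.

Yes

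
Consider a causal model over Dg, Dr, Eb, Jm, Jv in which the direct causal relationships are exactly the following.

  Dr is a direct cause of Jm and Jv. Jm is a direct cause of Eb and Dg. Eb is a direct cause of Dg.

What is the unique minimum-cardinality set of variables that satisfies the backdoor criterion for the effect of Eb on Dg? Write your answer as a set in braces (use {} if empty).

Variables eligible for adjustment (non-descendants of Eb, excluding Eb and Dg): {Dr, Jm, Jv}.
Backdoor paths from Eb to Dg:
  P1: Eb <- Jm -> Dg
The empty set is not sufficient: P1 (Eb <- Jm -> Dg) has no collider blocking it and no conditioned non-collider, so it is open.
Try {Jm}:
  P1: blocked at fork node Jm ∈ conditioning set.
{Jm} contains no descendant of Eb and blocks every backdoor path.
No other singleton works — e.g. {Dr} leaves P1 open — so {Jm} is the unique smallest valid adjustment set.

{Jm}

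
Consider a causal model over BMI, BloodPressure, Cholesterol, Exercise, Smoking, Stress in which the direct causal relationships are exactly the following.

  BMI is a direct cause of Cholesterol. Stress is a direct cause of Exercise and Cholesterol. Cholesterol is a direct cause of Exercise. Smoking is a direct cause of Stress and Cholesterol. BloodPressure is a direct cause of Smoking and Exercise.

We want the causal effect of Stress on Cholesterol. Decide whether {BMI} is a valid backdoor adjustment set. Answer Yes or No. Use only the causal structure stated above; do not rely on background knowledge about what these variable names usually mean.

Backdoor paths from Stress to Cholesterol (paths whose first edge points into Stress):
  P1: Stress <- Smoking <- BloodPressure -> Exercise <- Cholesterol
  P2: Stress <- Smoking -> Cholesterol
Condition 1 (no descendant of Stress in the set): holds — descendants of Stress are {Cholesterol, Exercise}; none are in {BMI}.
Condition 2 (every backdoor path blocked by {BMI}):
  P1: blocked at collider Exercise (neither it nor any descendant is in the conditioning set).
  P2: open — no interior node is in the conditioning set.
{BMI} does not satisfy the backdoor criterion.

No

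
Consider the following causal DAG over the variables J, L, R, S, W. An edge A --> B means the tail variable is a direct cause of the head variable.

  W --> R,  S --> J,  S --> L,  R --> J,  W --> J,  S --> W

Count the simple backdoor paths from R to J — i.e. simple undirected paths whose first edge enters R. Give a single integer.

2

A backdoor path from R to J is any simple undirected path whose first edge points into R (i.e. leaves R via a parent).
Parents of R: {W}.
Enumerating:
  P1: R <- W <- S -> J
  P2: R <- W -> J
That exhausts the simple backdoor paths. Count: 2.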